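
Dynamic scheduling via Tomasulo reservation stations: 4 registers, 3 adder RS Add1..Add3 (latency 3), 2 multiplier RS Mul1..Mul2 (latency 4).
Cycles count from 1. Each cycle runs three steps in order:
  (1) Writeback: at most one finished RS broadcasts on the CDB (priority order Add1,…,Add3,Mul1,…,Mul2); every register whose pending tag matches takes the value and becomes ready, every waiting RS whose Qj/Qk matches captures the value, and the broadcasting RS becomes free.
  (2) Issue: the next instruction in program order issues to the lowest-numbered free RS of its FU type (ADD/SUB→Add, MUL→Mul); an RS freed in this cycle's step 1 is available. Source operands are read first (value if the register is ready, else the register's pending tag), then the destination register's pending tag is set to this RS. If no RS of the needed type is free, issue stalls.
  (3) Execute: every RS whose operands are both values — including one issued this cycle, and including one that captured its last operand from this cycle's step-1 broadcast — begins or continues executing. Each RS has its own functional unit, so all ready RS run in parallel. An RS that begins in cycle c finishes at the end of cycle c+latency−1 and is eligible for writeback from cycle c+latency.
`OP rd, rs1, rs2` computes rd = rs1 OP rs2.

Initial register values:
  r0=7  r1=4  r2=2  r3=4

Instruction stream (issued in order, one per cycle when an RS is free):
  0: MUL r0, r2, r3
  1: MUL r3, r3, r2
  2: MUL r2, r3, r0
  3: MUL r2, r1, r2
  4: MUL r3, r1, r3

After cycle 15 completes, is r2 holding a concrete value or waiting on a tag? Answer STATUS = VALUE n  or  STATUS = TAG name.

STATUS = VALUE 256

cycle 1: issue MUL r0<-Mul1 // r0:Mul1,r1:4,r2:2,r3:4
cycle 2: issue MUL r3<-Mul2 // r0:Mul1,r1:4,r2:2,r3:Mul2
cycle 3: stall // r0:Mul1,r1:4,r2:2,r3:Mul2
cycle 4: stall // r0:Mul1,r1:4,r2:2,r3:Mul2
cycle 5: CDB Mul1=8; issue MUL r2<-Mul1 // r0:8,r1:4,r2:Mul1,r3:Mul2
cycle 6: CDB Mul2=8; issue MUL r2<-Mul2 // r0:8,r1:4,r2:Mul2,r3:8
cycle 7: stall // r0:8,r1:4,r2:Mul2,r3:8
cycle 8: stall // r0:8,r1:4,r2:Mul2,r3:8
cycle 9: stall // r0:8,r1:4,r2:Mul2,r3:8
cycle 10: CDB Mul1=64; issue MUL r3<-Mul1 // r0:8,r1:4,r2:Mul2,r3:Mul1
cycle 11: - // r0:8,r1:4,r2:Mul2,r3:Mul1
cycle 12: - // r0:8,r1:4,r2:Mul2,r3:Mul1
cycle 13: - // r0:8,r1:4,r2:Mul2,r3:Mul1
cycle 14: CDB Mul1=32 // r0:8,r1:4,r2:Mul2,r3:32
cycle 15: CDB Mul2=256 // r0:8,r1:4,r2:256,r3:32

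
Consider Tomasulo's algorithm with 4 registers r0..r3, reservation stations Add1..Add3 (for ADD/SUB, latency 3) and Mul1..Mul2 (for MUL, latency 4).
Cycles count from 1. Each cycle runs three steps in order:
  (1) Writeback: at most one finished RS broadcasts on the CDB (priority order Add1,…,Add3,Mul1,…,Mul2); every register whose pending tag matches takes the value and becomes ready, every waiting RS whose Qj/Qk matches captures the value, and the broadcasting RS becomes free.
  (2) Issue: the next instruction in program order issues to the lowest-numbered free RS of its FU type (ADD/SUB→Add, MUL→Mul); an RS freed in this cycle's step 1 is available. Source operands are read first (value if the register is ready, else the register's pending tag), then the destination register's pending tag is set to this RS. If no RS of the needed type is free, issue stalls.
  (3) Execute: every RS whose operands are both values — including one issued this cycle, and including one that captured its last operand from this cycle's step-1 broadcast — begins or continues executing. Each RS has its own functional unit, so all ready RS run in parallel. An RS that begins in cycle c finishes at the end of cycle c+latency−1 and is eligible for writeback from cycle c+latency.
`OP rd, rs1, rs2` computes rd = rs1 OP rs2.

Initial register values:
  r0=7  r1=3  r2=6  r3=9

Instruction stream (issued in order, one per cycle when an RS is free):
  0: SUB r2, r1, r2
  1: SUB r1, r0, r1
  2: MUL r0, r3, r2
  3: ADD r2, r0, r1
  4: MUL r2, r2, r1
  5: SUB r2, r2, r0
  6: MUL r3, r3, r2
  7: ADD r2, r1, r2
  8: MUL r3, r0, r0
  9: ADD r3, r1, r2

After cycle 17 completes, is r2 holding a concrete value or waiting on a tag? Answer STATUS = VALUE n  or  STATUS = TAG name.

  c1: issue SUB r2<-Add1  regs: r0:7,r1:3,r2:Add1,r3:9
  c2: issue SUB r1<-Add2  regs: r0:7,r1:Add2,r2:Add1,r3:9
  c3: issue MUL r0<-Mul1  regs: r0:Mul1,r1:Add2,r2:Add1,r3:9
  c4: CDB Add1=-3; issue ADD r2<-Add1  regs: r0:Mul1,r1:Add2,r2:Add1,r3:9
  c5: CDB Add2=4; issue MUL r2<-Mul2  regs: r0:Mul1,r1:4,r2:Mul2,r3:9
  c6: issue SUB r2<-Add2  regs: r0:Mul1,r1:4,r2:Add2,r3:9
  c7: stall  regs: r0:Mul1,r1:4,r2:Add2,r3:9
  c8: CDB Mul1=-27; issue MUL r3<-Mul1  regs: r0:-27,r1:4,r2:Add2,r3:Mul1
  c9: issue ADD r2<-Add3  regs: r0:-27,r1:4,r2:Add3,r3:Mul1
  c10: stall  regs: r0:-27,r1:4,r2:Add3,r3:Mul1
  c11: CDB Add1=-23; stall  regs: r0:-27,r1:4,r2:Add3,r3:Mul1
  c12: stall  regs: r0:-27,r1:4,r2:Add3,r3:Mul1
  c13: stall  regs: r0:-27,r1:4,r2:Add3,r3:Mul1
  c14: stall  regs: r0:-27,r1:4,r2:Add3,r3:Mul1
  c15: CDB Mul2=-92; issue MUL r3<-Mul2  regs: r0:-27,r1:4,r2:Add3,r3:Mul2
  c16: issue ADD r3<-Add1  regs: r0:-27,r1:4,r2:Add3,r3:Add1
  c17: -  regs: r0:-27,r1:4,r2:Add3,r3:Add1

STATUS = TAG Add3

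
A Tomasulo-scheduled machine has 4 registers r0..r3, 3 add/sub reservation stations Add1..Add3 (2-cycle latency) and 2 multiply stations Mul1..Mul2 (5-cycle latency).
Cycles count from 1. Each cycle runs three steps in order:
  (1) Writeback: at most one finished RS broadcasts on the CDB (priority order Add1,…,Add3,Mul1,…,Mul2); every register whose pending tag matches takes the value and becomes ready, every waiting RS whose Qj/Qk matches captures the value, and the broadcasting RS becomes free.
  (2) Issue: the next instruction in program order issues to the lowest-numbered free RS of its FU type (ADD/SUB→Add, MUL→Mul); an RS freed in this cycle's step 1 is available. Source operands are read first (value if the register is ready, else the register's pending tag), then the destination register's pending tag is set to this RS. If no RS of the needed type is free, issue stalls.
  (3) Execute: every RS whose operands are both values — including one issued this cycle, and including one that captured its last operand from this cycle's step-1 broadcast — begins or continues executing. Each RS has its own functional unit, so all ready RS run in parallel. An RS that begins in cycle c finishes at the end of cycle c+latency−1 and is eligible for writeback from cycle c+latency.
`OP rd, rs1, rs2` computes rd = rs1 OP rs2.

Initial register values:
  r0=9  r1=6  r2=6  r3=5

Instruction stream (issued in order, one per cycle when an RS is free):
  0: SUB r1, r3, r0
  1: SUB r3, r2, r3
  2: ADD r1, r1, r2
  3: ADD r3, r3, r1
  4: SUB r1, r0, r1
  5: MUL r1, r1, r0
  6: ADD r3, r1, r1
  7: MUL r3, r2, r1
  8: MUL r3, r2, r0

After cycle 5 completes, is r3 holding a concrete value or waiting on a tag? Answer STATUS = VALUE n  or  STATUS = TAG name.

c1: issue SUB r1<-Add1 | r0:9,r1:Add1,r2:6,r3:5
c2: issue SUB r3<-Add2 | r0:9,r1:Add1,r2:6,r3:Add2
c3: CDB Add1=-4; issue ADD r1<-Add1 | r0:9,r1:Add1,r2:6,r3:Add2
c4: CDB Add2=1; issue ADD r3<-Add2 | r0:9,r1:Add1,r2:6,r3:Add2
c5: CDB Add1=2; issue SUB r1<-Add1 | r0:9,r1:Add1,r2:6,r3:Add2

STATUS = TAG Add2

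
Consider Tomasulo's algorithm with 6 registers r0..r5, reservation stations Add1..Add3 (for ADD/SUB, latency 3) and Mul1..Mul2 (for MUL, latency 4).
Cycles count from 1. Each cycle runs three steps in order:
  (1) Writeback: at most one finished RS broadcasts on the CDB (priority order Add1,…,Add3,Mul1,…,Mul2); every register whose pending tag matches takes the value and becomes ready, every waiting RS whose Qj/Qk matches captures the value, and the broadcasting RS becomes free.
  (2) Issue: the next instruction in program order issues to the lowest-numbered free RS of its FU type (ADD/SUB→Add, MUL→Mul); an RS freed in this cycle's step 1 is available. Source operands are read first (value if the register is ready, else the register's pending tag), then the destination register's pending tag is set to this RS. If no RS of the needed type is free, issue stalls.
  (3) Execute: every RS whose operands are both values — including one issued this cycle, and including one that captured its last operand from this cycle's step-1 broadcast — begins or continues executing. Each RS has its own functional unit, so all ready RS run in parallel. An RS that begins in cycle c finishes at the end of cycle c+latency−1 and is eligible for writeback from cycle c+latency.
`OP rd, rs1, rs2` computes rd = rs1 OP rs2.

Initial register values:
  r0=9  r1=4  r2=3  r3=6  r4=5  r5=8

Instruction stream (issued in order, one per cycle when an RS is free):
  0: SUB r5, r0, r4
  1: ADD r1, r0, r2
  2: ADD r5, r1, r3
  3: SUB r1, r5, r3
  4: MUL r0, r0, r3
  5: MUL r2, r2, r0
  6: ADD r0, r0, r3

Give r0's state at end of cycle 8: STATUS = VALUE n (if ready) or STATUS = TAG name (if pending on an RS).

STATUS = TAG Add2

  c1: issue SUB r5<-Add1  regs: r0:9,r1:4,r2:3,r3:6,r4:5,r5:Add1
  c2: issue ADD r1<-Add2  regs: r0:9,r1:Add2,r2:3,r3:6,r4:5,r5:Add1
  c3: issue ADD r5<-Add3  regs: r0:9,r1:Add2,r2:3,r3:6,r4:5,r5:Add3
  c4: CDB Add1=4; issue SUB r1<-Add1  regs: r0:9,r1:Add1,r2:3,r3:6,r4:5,r5:Add3
  c5: CDB Add2=12; issue MUL r0<-Mul1  regs: r0:Mul1,r1:Add1,r2:3,r3:6,r4:5,r5:Add3
  c6: issue MUL r2<-Mul2  regs: r0:Mul1,r1:Add1,r2:Mul2,r3:6,r4:5,r5:Add3
  c7: issue ADD r0<-Add2  regs: r0:Add2,r1:Add1,r2:Mul2,r3:6,r4:5,r5:Add3
  c8: CDB Add3=18  regs: r0:Add2,r1:Add1,r2:Mul2,r3:6,r4:5,r5:18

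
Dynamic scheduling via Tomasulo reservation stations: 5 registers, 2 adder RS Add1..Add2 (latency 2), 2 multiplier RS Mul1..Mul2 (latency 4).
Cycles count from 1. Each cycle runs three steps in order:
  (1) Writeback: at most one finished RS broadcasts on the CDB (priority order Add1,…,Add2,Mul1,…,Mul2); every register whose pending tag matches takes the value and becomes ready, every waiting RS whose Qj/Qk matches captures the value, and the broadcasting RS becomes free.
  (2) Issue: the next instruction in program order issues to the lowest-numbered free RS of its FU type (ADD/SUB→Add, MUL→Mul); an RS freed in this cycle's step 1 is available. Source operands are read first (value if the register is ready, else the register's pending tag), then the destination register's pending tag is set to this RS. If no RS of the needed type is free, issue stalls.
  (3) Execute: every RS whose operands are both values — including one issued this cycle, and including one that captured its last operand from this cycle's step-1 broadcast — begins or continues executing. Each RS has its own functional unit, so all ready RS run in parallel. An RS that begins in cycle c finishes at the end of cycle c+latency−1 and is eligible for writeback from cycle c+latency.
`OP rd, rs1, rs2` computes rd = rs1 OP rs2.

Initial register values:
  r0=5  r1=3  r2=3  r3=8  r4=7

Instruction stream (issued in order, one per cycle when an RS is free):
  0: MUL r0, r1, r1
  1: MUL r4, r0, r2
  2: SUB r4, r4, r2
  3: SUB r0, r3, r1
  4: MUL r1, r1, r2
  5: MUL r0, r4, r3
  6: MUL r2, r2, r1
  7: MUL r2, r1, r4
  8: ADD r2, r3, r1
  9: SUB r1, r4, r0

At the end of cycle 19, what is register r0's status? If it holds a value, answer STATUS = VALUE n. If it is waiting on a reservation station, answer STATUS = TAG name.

STATUS = VALUE 192

  c1: issue MUL r0<-Mul1  regs: r0:Mul1,r1:3,r2:3,r3:8,r4:7
  c2: issue MUL r4<-Mul2  regs: r0:Mul1,r1:3,r2:3,r3:8,r4:Mul2
  c3: issue SUB r4<-Add1  regs: r0:Mul1,r1:3,r2:3,r3:8,r4:Add1
  c4: issue SUB r0<-Add2  regs: r0:Add2,r1:3,r2:3,r3:8,r4:Add1
  c5: CDB Mul1=9; issue MUL r1<-Mul1  regs: r0:Add2,r1:Mul1,r2:3,r3:8,r4:Add1
  c6: CDB Add2=5; stall  regs: r0:5,r1:Mul1,r2:3,r3:8,r4:Add1
  c7: stall  regs: r0:5,r1:Mul1,r2:3,r3:8,r4:Add1
  c8: stall  regs: r0:5,r1:Mul1,r2:3,r3:8,r4:Add1
  c9: CDB Mul1=9; issue MUL r0<-Mul1  regs: r0:Mul1,r1:9,r2:3,r3:8,r4:Add1
  c10: CDB Mul2=27; issue MUL r2<-Mul2  regs: r0:Mul1,r1:9,r2:Mul2,r3:8,r4:Add1
  c11: stall  regs: r0:Mul1,r1:9,r2:Mul2,r3:8,r4:Add1
  c12: CDB Add1=24; stall  regs: r0:Mul1,r1:9,r2:Mul2,r3:8,r4:24
  c13: stall  regs: r0:Mul1,r1:9,r2:Mul2,r3:8,r4:24
  c14: CDB Mul2=27; issue MUL r2<-Mul2  regs: r0:Mul1,r1:9,r2:Mul2,r3:8,r4:24
  c15: issue ADD r2<-Add1  regs: r0:Mul1,r1:9,r2:Add1,r3:8,r4:24
  c16: CDB Mul1=192; issue SUB r1<-Add2  regs: r0:192,r1:Add2,r2:Add1,r3:8,r4:24
  c17: CDB Add1=17  regs: r0:192,r1:Add2,r2:17,r3:8,r4:24
  c18: CDB Add2=-168  regs: r0:192,r1:-168,r2:17,r3:8,r4:24
  c19: CDB Mul2=216  regs: r0:192,r1:-168,r2:17,r3:8,r4:24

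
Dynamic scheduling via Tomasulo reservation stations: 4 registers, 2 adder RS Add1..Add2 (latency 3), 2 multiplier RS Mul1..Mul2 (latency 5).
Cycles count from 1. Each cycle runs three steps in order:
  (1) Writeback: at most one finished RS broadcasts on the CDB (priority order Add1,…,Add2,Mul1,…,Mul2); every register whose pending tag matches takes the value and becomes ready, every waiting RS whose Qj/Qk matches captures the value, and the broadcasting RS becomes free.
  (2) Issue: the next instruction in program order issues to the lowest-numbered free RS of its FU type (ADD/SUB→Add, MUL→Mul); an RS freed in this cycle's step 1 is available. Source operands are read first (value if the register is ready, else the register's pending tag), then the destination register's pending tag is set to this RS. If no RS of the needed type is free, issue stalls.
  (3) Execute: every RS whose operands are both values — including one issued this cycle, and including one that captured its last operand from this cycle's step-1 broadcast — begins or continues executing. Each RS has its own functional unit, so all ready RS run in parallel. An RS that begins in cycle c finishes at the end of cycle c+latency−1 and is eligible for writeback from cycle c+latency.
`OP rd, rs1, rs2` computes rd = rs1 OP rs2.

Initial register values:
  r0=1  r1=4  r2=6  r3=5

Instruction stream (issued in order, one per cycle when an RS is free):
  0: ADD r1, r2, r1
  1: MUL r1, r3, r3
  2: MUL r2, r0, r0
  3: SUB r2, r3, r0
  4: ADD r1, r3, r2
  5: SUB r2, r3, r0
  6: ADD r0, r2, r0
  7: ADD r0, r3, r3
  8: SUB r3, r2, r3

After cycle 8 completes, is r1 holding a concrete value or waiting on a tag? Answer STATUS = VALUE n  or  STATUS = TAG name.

STATUS = TAG Add2

  c1: issue ADD r1<-Add1  regs: r0:1,r1:Add1,r2:6,r3:5
  c2: issue MUL r1<-Mul1  regs: r0:1,r1:Mul1,r2:6,r3:5
  c3: issue MUL r2<-Mul2  regs: r0:1,r1:Mul1,r2:Mul2,r3:5
  c4: CDB Add1=10; issue SUB r2<-Add1  regs: r0:1,r1:Mul1,r2:Add1,r3:5
  c5: issue ADD r1<-Add2  regs: r0:1,r1:Add2,r2:Add1,r3:5
  c6: stall  regs: r0:1,r1:Add2,r2:Add1,r3:5
  c7: CDB Add1=4; issue SUB r2<-Add1  regs: r0:1,r1:Add2,r2:Add1,r3:5
  c8: CDB Mul1=25; stall  regs: r0:1,r1:Add2,r2:Add1,r3:5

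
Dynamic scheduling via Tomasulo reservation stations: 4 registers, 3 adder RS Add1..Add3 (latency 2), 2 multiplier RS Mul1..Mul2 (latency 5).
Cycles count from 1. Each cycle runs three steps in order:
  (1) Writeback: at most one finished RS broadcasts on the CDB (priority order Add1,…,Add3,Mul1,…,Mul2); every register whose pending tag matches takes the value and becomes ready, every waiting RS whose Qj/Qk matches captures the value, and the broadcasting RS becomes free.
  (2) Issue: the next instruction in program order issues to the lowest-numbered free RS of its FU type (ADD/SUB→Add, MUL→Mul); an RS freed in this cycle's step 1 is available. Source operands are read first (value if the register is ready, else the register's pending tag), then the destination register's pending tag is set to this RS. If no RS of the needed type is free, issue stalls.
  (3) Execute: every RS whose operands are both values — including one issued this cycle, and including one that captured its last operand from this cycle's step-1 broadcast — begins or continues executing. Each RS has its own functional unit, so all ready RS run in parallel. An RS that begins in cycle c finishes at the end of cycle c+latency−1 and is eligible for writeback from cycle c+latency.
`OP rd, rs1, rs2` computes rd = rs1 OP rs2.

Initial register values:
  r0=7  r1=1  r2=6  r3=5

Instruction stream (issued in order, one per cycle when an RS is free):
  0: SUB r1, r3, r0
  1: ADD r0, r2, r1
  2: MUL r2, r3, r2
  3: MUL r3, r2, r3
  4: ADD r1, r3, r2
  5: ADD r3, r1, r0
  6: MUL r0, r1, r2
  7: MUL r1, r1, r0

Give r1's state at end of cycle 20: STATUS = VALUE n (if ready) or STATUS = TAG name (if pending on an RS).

cycle 1: issue SUB r1<-Add1 // r0:7,r1:Add1,r2:6,r3:5
cycle 2: issue ADD r0<-Add2 // r0:Add2,r1:Add1,r2:6,r3:5
cycle 3: CDB Add1=-2; issue MUL r2<-Mul1 // r0:Add2,r1:-2,r2:Mul1,r3:5
cycle 4: issue MUL r3<-Mul2 // r0:Add2,r1:-2,r2:Mul1,r3:Mul2
cycle 5: CDB Add2=4; issue ADD r1<-Add1 // r0:4,r1:Add1,r2:Mul1,r3:Mul2
cycle 6: issue ADD r3<-Add2 // r0:4,r1:Add1,r2:Mul1,r3:Add2
cycle 7: stall // r0:4,r1:Add1,r2:Mul1,r3:Add2
cycle 8: CDB Mul1=30; issue MUL r0<-Mul1 // r0:Mul1,r1:Add1,r2:30,r3:Add2
cycle 9: stall // r0:Mul1,r1:Add1,r2:30,r3:Add2
cycle 10: stall // r0:Mul1,r1:Add1,r2:30,r3:Add2
cycle 11: stall // r0:Mul1,r1:Add1,r2:30,r3:Add2
cycle 12: stall // r0:Mul1,r1:Add1,r2:30,r3:Add2
cycle 13: CDB Mul2=150; issue MUL r1<-Mul2 // r0:Mul1,r1:Mul2,r2:30,r3:Add2
cycle 14: - // r0:Mul1,r1:Mul2,r2:30,r3:Add2
cycle 15: CDB Add1=180 // r0:Mul1,r1:Mul2,r2:30,r3:Add2
cycle 16: - // r0:Mul1,r1:Mul2,r2:30,r3:Add2
cycle 17: CDB Add2=184 // r0:Mul1,r1:Mul2,r2:30,r3:184
cycle 18: - // r0:Mul1,r1:Mul2,r2:30,r3:184
cycle 19: - // r0:Mul1,r1:Mul2,r2:30,r3:184
cycle 20: CDB Mul1=5400 // r0:5400,r1:Mul2,r2:30,r3:184

STATUS = TAG Mul2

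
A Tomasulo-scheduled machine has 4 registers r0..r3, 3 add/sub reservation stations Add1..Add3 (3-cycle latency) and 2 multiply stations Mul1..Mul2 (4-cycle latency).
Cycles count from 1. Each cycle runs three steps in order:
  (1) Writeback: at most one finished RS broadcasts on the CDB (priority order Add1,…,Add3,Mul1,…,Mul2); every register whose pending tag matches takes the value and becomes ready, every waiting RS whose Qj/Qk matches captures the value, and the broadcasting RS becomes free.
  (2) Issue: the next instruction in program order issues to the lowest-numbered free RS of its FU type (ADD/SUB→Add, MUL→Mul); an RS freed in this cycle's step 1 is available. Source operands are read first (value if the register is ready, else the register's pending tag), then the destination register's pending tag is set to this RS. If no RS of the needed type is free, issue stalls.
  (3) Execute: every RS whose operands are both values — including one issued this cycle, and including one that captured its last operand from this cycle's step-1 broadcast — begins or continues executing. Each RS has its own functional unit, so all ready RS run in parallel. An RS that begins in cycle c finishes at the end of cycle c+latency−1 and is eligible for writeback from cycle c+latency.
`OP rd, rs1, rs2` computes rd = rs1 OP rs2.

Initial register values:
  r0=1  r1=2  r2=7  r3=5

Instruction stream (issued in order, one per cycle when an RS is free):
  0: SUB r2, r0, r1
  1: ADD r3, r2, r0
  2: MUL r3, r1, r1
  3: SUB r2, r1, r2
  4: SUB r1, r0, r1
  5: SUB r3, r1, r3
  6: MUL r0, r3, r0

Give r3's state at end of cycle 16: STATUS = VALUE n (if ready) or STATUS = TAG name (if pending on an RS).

STATUS = VALUE -5

cycle 1: issue SUB r2<-Add1 // r0:1,r1:2,r2:Add1,r3:5
cycle 2: issue ADD r3<-Add2 // r0:1,r1:2,r2:Add1,r3:Add2
cycle 3: issue MUL r3<-Mul1 // r0:1,r1:2,r2:Add1,r3:Mul1
cycle 4: CDB Add1=-1; issue SUB r2<-Add1 // r0:1,r1:2,r2:Add1,r3:Mul1
cycle 5: issue SUB r1<-Add3 // r0:1,r1:Add3,r2:Add1,r3:Mul1
cycle 6: stall // r0:1,r1:Add3,r2:Add1,r3:Mul1
cycle 7: CDB Add1=3; issue SUB r3<-Add1 // r0:1,r1:Add3,r2:3,r3:Add1
cycle 8: CDB Add2=0; issue MUL r0<-Mul2 // r0:Mul2,r1:Add3,r2:3,r3:Add1
cycle 9: CDB Add3=-1 // r0:Mul2,r1:-1,r2:3,r3:Add1
cycle 10: CDB Mul1=4 // r0:Mul2,r1:-1,r2:3,r3:Add1
cycle 11: - // r0:Mul2,r1:-1,r2:3,r3:Add1
cycle 12: - // r0:Mul2,r1:-1,r2:3,r3:Add1
cycle 13: CDB Add1=-5 // r0:Mul2,r1:-1,r2:3,r3:-5
cycle 14: - // r0:Mul2,r1:-1,r2:3,r3:-5
cycle 15: - // r0:Mul2,r1:-1,r2:3,r3:-5
cycle 16: - // r0:Mul2,r1:-1,r2:3,r3:-5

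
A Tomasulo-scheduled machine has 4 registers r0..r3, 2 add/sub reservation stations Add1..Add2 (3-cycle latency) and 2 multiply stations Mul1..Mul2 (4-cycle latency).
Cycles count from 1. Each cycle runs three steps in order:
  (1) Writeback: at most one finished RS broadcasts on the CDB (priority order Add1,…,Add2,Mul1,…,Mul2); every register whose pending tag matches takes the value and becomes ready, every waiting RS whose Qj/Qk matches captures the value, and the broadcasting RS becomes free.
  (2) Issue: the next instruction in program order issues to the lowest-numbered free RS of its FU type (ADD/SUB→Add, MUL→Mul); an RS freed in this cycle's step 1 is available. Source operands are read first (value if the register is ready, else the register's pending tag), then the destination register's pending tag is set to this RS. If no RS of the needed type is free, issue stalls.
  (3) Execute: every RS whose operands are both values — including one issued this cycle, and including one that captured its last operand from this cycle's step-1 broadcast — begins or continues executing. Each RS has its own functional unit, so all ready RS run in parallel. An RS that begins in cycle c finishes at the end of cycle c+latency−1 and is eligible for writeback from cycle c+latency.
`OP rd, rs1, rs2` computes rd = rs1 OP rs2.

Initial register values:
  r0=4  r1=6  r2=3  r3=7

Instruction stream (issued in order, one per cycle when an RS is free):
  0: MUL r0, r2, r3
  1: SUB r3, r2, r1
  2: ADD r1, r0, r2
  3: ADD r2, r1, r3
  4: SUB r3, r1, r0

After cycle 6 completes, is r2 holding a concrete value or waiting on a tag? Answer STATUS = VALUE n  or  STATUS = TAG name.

cycle 1: issue MUL r0<-Mul1 // r0:Mul1,r1:6,r2:3,r3:7
cycle 2: issue SUB r3<-Add1 // r0:Mul1,r1:6,r2:3,r3:Add1
cycle 3: issue ADD r1<-Add2 // r0:Mul1,r1:Add2,r2:3,r3:Add1
cycle 4: stall // r0:Mul1,r1:Add2,r2:3,r3:Add1
cycle 5: CDB Add1=-3; issue ADD r2<-Add1 // r0:Mul1,r1:Add2,r2:Add1,r3:-3
cycle 6: CDB Mul1=21; stall // r0:21,r1:Add2,r2:Add1,r3:-3

STATUS = TAG Add1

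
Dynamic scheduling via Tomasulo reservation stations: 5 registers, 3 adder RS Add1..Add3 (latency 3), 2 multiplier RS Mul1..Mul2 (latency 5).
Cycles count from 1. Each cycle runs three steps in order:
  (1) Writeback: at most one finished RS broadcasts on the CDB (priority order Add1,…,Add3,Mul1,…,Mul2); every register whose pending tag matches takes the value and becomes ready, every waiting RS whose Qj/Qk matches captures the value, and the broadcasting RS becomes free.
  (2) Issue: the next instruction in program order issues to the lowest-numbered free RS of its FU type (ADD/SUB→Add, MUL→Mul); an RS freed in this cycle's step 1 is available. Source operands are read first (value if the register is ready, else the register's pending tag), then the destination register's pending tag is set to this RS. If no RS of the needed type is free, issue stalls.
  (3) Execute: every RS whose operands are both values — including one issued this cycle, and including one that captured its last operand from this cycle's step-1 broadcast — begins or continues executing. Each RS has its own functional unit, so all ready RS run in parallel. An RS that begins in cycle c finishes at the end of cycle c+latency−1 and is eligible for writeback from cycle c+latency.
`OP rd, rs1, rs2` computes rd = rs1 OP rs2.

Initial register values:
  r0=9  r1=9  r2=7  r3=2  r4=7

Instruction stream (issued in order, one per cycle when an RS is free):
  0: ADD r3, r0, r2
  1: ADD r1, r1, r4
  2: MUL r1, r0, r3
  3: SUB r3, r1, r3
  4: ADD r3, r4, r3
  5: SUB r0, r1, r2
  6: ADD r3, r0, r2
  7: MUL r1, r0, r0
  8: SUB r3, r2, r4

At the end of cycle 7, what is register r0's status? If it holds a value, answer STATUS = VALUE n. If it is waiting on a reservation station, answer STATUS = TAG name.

STATUS = TAG Add3

  c1: issue ADD r3<-Add1  regs: r0:9,r1:9,r2:7,r3:Add1,r4:7
  c2: issue ADD r1<-Add2  regs: r0:9,r1:Add2,r2:7,r3:Add1,r4:7
  c3: issue MUL r1<-Mul1  regs: r0:9,r1:Mul1,r2:7,r3:Add1,r4:7
  c4: CDB Add1=16; issue SUB r3<-Add1  regs: r0:9,r1:Mul1,r2:7,r3:Add1,r4:7
  c5: CDB Add2=16; issue ADD r3<-Add2  regs: r0:9,r1:Mul1,r2:7,r3:Add2,r4:7
  c6: issue SUB r0<-Add3  regs: r0:Add3,r1:Mul1,r2:7,r3:Add2,r4:7
  c7: stall  regs: r0:Add3,r1:Mul1,r2:7,r3:Add2,r4:7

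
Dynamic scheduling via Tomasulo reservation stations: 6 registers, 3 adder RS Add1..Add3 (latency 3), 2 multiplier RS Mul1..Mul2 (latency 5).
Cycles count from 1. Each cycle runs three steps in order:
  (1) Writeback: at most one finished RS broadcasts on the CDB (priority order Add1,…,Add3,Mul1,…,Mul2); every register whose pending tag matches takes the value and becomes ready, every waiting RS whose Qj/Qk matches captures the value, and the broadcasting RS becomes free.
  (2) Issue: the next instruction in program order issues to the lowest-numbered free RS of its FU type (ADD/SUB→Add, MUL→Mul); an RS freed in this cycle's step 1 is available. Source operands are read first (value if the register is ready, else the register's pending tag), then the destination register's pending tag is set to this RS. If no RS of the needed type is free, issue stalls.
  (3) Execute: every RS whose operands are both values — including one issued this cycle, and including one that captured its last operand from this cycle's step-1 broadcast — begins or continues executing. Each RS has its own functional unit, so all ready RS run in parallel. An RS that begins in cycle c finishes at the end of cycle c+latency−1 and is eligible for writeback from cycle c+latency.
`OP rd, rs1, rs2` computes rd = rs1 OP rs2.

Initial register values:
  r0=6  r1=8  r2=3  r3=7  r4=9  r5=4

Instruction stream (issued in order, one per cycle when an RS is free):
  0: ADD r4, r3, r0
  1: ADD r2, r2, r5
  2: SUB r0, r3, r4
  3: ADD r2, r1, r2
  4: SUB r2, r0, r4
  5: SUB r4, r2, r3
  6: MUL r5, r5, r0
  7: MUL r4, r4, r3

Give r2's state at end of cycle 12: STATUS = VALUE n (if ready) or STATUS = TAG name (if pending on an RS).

c1: issue ADD r4<-Add1 | r0:6,r1:8,r2:3,r3:7,r4:Add1,r5:4
c2: issue ADD r2<-Add2 | r0:6,r1:8,r2:Add2,r3:7,r4:Add1,r5:4
c3: issue SUB r0<-Add3 | r0:Add3,r1:8,r2:Add2,r3:7,r4:Add1,r5:4
c4: CDB Add1=13; issue ADD r2<-Add1 | r0:Add3,r1:8,r2:Add1,r3:7,r4:13,r5:4
c5: CDB Add2=7; issue SUB r2<-Add2 | r0:Add3,r1:8,r2:Add2,r3:7,r4:13,r5:4
c6: stall | r0:Add3,r1:8,r2:Add2,r3:7,r4:13,r5:4
c7: CDB Add3=-6; issue SUB r4<-Add3 | r0:-6,r1:8,r2:Add2,r3:7,r4:Add3,r5:4
c8: CDB Add1=15; issue MUL r5<-Mul1 | r0:-6,r1:8,r2:Add2,r3:7,r4:Add3,r5:Mul1
c9: issue MUL r4<-Mul2 | r0:-6,r1:8,r2:Add2,r3:7,r4:Mul2,r5:Mul1
c10: CDB Add2=-19 | r0:-6,r1:8,r2:-19,r3:7,r4:Mul2,r5:Mul1
c11: - | r0:-6,r1:8,r2:-19,r3:7,r4:Mul2,r5:Mul1
c12: - | r0:-6,r1:8,r2:-19,r3:7,r4:Mul2,r5:Mul1

STATUS = VALUE -19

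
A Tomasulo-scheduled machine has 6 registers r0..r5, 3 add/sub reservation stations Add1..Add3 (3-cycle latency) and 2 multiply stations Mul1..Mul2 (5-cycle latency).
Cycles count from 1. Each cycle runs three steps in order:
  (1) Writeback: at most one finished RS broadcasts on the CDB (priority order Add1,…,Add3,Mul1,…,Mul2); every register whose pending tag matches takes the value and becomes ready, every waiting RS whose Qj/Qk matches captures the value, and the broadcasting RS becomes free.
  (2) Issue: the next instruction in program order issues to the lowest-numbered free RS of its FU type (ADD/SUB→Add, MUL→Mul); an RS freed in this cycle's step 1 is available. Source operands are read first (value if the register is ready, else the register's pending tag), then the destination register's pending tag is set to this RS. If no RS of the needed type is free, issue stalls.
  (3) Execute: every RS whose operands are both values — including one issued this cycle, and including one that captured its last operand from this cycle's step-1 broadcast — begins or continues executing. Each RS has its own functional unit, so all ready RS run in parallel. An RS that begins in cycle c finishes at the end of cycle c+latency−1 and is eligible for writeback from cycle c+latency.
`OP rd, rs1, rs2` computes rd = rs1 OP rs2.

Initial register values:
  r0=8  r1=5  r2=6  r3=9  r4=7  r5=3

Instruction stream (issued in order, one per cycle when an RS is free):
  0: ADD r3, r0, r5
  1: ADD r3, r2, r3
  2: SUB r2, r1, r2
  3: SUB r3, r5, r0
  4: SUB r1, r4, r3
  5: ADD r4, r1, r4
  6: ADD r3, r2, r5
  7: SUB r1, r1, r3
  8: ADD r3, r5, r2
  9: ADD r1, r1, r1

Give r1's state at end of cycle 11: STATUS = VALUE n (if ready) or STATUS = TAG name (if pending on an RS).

  c1: issue ADD r3<-Add1  regs: r0:8,r1:5,r2:6,r3:Add1,r4:7,r5:3
  c2: issue ADD r3<-Add2  regs: r0:8,r1:5,r2:6,r3:Add2,r4:7,r5:3
  c3: issue SUB r2<-Add3  regs: r0:8,r1:5,r2:Add3,r3:Add2,r4:7,r5:3
  c4: CDB Add1=11; issue SUB r3<-Add1  regs: r0:8,r1:5,r2:Add3,r3:Add1,r4:7,r5:3
  c5: stall  regs: r0:8,r1:5,r2:Add3,r3:Add1,r4:7,r5:3
  c6: CDB Add3=-1; issue SUB r1<-Add3  regs: r0:8,r1:Add3,r2:-1,r3:Add1,r4:7,r5:3
  c7: CDB Add1=-5; issue ADD r4<-Add1  regs: r0:8,r1:Add3,r2:-1,r3:-5,r4:Add1,r5:3
  c8: CDB Add2=17; issue ADD r3<-Add2  regs: r0:8,r1:Add3,r2:-1,r3:Add2,r4:Add1,r5:3
  c9: stall  regs: r0:8,r1:Add3,r2:-1,r3:Add2,r4:Add1,r5:3
  c10: CDB Add3=12; issue SUB r1<-Add3  regs: r0:8,r1:Add3,r2:-1,r3:Add2,r4:Add1,r5:3
  c11: CDB Add2=2; issue ADD r3<-Add2  regs: r0:8,r1:Add3,r2:-1,r3:Add2,r4:Add1,r5:3

STATUS = TAG Add3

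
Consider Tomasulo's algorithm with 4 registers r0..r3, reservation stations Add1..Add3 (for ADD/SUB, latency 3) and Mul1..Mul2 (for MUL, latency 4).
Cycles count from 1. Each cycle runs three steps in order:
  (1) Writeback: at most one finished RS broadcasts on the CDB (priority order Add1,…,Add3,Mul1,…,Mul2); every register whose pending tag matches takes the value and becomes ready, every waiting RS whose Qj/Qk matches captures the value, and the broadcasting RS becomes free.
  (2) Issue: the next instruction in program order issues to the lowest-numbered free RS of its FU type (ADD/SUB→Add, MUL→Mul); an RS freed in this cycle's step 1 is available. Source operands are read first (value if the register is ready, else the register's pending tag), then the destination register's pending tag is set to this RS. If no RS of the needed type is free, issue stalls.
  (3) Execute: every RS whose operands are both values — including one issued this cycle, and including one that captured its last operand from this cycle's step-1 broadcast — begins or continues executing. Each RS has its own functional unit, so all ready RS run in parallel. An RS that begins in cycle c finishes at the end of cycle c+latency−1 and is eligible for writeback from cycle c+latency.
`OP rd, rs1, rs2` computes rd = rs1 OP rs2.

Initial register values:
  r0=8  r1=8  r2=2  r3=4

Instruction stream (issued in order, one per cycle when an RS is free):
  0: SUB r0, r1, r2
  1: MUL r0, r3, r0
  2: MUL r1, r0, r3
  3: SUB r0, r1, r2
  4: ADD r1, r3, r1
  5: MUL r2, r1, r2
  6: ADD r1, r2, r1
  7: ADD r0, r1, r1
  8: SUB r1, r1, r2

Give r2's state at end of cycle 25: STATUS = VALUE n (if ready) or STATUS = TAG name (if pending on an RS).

STATUS = VALUE 200

  c1: issue SUB r0<-Add1  regs: r0:Add1,r1:8,r2:2,r3:4
  c2: issue MUL r0<-Mul1  regs: r0:Mul1,r1:8,r2:2,r3:4
  c3: issue MUL r1<-Mul2  regs: r0:Mul1,r1:Mul2,r2:2,r3:4
  c4: CDB Add1=6; issue SUB r0<-Add1  regs: r0:Add1,r1:Mul2,r2:2,r3:4
  c5: issue ADD r1<-Add2  regs: r0:Add1,r1:Add2,r2:2,r3:4
  c6: stall  regs: r0:Add1,r1:Add2,r2:2,r3:4
  c7: stall  regs: r0:Add1,r1:Add2,r2:2,r3:4
  c8: CDB Mul1=24; issue MUL r2<-Mul1  regs: r0:Add1,r1:Add2,r2:Mul1,r3:4
  c9: issue ADD r1<-Add3  regs: r0:Add1,r1:Add3,r2:Mul1,r3:4
  c10: stall  regs: r0:Add1,r1:Add3,r2:Mul1,r3:4
  c11: stall  regs: r0:Add1,r1:Add3,r2:Mul1,r3:4
  c12: CDB Mul2=96; stall  regs: r0:Add1,r1:Add3,r2:Mul1,r3:4
  c13: stall  regs: r0:Add1,r1:Add3,r2:Mul1,r3:4
  c14: stall  regs: r0:Add1,r1:Add3,r2:Mul1,r3:4
  c15: CDB Add1=94; issue ADD r0<-Add1  regs: r0:Add1,r1:Add3,r2:Mul1,r3:4
  c16: CDB Add2=100; issue SUB r1<-Add2  regs: r0:Add1,r1:Add2,r2:Mul1,r3:4
  c17: -  regs: r0:Add1,r1:Add2,r2:Mul1,r3:4
  c18: -  regs: r0:Add1,r1:Add2,r2:Mul1,r3:4
  c19: -  regs: r0:Add1,r1:Add2,r2:Mul1,r3:4
  c20: CDB Mul1=200  regs: r0:Add1,r1:Add2,r2:200,r3:4
  c21: -  regs: r0:Add1,r1:Add2,r2:200,r3:4
  c22: -  regs: r0:Add1,r1:Add2,r2:200,r3:4
  c23: CDB Add3=300  regs: r0:Add1,r1:Add2,r2:200,r3:4
  c24: -  regs: r0:Add1,r1:Add2,r2:200,r3:4
  c25: -  regs: r0:Add1,r1:Add2,r2:200,r3:4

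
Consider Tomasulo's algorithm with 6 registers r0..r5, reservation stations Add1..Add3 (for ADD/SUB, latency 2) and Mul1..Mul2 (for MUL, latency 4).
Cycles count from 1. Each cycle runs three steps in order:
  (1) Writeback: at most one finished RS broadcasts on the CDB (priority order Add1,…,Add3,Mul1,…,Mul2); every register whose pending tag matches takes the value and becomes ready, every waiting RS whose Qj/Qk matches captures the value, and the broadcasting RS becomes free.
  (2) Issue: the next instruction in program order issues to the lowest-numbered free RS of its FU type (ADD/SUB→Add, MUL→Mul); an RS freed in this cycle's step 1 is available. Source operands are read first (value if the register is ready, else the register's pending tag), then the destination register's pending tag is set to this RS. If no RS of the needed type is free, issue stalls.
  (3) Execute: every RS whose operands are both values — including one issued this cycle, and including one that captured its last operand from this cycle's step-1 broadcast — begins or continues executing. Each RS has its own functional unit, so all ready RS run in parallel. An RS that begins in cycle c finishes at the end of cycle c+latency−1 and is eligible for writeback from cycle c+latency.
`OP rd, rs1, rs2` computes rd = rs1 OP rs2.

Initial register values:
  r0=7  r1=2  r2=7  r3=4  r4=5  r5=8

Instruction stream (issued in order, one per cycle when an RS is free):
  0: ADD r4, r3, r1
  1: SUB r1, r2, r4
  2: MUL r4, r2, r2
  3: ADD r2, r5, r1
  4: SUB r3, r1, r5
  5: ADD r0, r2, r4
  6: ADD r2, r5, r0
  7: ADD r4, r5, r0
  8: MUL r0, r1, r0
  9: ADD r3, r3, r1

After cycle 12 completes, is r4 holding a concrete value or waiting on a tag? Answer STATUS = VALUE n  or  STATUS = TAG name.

STATUS = TAG Add2

  c1: issue ADD r4<-Add1  regs: r0:7,r1:2,r2:7,r3:4,r4:Add1,r5:8
  c2: issue SUB r1<-Add2  regs: r0:7,r1:Add2,r2:7,r3:4,r4:Add1,r5:8
  c3: CDB Add1=6; issue MUL r4<-Mul1  regs: r0:7,r1:Add2,r2:7,r3:4,r4:Mul1,r5:8
  c4: issue ADD r2<-Add1  regs: r0:7,r1:Add2,r2:Add1,r3:4,r4:Mul1,r5:8
  c5: CDB Add2=1; issue SUB r3<-Add2  regs: r0:7,r1:1,r2:Add1,r3:Add2,r4:Mul1,r5:8
  c6: issue ADD r0<-Add3  regs: r0:Add3,r1:1,r2:Add1,r3:Add2,r4:Mul1,r5:8
  c7: CDB Add1=9; issue ADD r2<-Add1  regs: r0:Add3,r1:1,r2:Add1,r3:Add2,r4:Mul1,r5:8
  c8: CDB Add2=-7; issue ADD r4<-Add2  regs: r0:Add3,r1:1,r2:Add1,r3:-7,r4:Add2,r5:8
  c9: CDB Mul1=49; issue MUL r0<-Mul1  regs: r0:Mul1,r1:1,r2:Add1,r3:-7,r4:Add2,r5:8
  c10: stall  regs: r0:Mul1,r1:1,r2:Add1,r3:-7,r4:Add2,r5:8
  c11: CDB Add3=58; issue ADD r3<-Add3  regs: r0:Mul1,r1:1,r2:Add1,r3:Add3,r4:Add2,r5:8
  c12: -  regs: r0:Mul1,r1:1,r2:Add1,r3:Add3,r4:Add2,r5:8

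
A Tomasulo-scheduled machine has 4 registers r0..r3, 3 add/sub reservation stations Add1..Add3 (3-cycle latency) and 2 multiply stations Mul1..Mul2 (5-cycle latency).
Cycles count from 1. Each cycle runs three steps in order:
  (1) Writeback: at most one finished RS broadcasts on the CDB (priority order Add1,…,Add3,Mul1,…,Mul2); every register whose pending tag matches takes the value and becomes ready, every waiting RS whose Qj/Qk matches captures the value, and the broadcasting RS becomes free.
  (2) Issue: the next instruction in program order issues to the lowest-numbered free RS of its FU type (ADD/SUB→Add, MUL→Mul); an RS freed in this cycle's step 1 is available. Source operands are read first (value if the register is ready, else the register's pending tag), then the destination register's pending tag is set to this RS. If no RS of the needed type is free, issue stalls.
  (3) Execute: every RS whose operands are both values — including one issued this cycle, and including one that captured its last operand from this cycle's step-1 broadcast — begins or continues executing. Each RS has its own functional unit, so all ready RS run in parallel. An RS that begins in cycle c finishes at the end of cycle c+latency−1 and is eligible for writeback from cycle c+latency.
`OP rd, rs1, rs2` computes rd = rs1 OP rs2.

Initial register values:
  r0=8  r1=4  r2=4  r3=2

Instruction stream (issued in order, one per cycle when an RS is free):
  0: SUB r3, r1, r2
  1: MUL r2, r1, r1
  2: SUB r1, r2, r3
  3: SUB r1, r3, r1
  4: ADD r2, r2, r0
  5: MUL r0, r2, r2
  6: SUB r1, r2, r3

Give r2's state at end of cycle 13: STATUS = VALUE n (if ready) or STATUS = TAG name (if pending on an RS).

  c1: issue SUB r3<-Add1  regs: r0:8,r1:4,r2:4,r3:Add1
  c2: issue MUL r2<-Mul1  regs: r0:8,r1:4,r2:Mul1,r3:Add1
  c3: issue SUB r1<-Add2  regs: r0:8,r1:Add2,r2:Mul1,r3:Add1
  c4: CDB Add1=0; issue SUB r1<-Add1  regs: r0:8,r1:Add1,r2:Mul1,r3:0
  c5: issue ADD r2<-Add3  regs: r0:8,r1:Add1,r2:Add3,r3:0
  c6: issue MUL r0<-Mul2  regs: r0:Mul2,r1:Add1,r2:Add3,r3:0
  c7: CDB Mul1=16; stall  regs: r0:Mul2,r1:Add1,r2:Add3,r3:0
  c8: stall  regs: r0:Mul2,r1:Add1,r2:Add3,r3:0
  c9: stall  regs: r0:Mul2,r1:Add1,r2:Add3,r3:0
  c10: CDB Add2=16; issue SUB r1<-Add2  regs: r0:Mul2,r1:Add2,r2:Add3,r3:0
  c11: CDB Add3=24  regs: r0:Mul2,r1:Add2,r2:24,r3:0
  c12: -  regs: r0:Mul2,r1:Add2,r2:24,r3:0
  c13: CDB Add1=-16  regs: r0:Mul2,r1:Add2,r2:24,r3:0

STATUS = VALUE 24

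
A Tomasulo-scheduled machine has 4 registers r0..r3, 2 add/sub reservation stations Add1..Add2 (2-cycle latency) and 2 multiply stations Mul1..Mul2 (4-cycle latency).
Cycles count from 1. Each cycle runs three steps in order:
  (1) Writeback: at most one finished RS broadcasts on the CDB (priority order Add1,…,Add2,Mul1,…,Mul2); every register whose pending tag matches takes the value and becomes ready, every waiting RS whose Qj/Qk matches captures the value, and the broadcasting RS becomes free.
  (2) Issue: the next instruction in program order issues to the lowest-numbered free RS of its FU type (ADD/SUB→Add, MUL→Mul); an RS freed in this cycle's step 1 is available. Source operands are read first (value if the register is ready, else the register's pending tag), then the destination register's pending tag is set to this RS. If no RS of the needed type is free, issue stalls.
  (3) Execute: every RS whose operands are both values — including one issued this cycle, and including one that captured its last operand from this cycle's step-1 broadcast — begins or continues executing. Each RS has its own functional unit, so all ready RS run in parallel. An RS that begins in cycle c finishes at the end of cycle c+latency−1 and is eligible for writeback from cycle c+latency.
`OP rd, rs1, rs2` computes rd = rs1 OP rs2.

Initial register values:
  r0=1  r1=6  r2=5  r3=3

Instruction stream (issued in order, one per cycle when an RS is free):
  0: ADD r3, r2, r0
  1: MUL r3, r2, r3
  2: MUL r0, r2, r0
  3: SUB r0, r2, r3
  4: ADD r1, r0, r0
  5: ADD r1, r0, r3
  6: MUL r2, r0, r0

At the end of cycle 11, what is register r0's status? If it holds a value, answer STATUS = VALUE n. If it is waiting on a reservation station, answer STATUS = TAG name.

cycle 1: issue ADD r3<-Add1 // r0:1,r1:6,r2:5,r3:Add1
cycle 2: issue MUL r3<-Mul1 // r0:1,r1:6,r2:5,r3:Mul1
cycle 3: CDB Add1=6; issue MUL r0<-Mul2 // r0:Mul2,r1:6,r2:5,r3:Mul1
cycle 4: issue SUB r0<-Add1 // r0:Add1,r1:6,r2:5,r3:Mul1
cycle 5: issue ADD r1<-Add2 // r0:Add1,r1:Add2,r2:5,r3:Mul1
cycle 6: stall // r0:Add1,r1:Add2,r2:5,r3:Mul1
cycle 7: CDB Mul1=30; stall // r0:Add1,r1:Add2,r2:5,r3:30
cycle 8: CDB Mul2=5; stall // r0:Add1,r1:Add2,r2:5,r3:30
cycle 9: CDB Add1=-25; issue ADD r1<-Add1 // r0:-25,r1:Add1,r2:5,r3:30
cycle 10: issue MUL r2<-Mul1 // r0:-25,r1:Add1,r2:Mul1,r3:30
cycle 11: CDB Add1=5 // r0:-25,r1:5,r2:Mul1,r3:30

STATUS = VALUE -25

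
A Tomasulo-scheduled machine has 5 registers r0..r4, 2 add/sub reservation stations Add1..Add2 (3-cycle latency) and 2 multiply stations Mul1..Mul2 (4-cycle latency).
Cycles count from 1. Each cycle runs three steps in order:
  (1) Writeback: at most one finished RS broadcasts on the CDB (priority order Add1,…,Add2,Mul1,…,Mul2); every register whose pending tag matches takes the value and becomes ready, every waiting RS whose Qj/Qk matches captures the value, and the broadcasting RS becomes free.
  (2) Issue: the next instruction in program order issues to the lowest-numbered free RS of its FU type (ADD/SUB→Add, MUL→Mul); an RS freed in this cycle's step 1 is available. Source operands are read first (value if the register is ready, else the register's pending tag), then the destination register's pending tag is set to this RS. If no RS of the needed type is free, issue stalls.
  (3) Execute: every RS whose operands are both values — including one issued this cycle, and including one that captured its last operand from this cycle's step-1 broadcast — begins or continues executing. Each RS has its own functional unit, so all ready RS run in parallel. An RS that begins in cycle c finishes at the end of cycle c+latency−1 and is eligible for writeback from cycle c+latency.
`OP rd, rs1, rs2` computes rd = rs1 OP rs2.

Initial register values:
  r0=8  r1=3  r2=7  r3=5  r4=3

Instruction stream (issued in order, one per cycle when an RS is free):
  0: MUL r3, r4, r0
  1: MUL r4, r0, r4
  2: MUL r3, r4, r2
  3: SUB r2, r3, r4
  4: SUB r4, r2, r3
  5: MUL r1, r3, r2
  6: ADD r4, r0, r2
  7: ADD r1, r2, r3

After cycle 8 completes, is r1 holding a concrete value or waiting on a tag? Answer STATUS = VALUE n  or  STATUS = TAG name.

STATUS = TAG Mul2

cycle 1: issue MUL r3<-Mul1 // r0:8,r1:3,r2:7,r3:Mul1,r4:3
cycle 2: issue MUL r4<-Mul2 // r0:8,r1:3,r2:7,r3:Mul1,r4:Mul2
cycle 3: stall // r0:8,r1:3,r2:7,r3:Mul1,r4:Mul2
cycle 4: stall // r0:8,r1:3,r2:7,r3:Mul1,r4:Mul2
cycle 5: CDB Mul1=24; issue MUL r3<-Mul1 // r0:8,r1:3,r2:7,r3:Mul1,r4:Mul2
cycle 6: CDB Mul2=24; issue SUB r2<-Add1 // r0:8,r1:3,r2:Add1,r3:Mul1,r4:24
cycle 7: issue SUB r4<-Add2 // r0:8,r1:3,r2:Add1,r3:Mul1,r4:Add2
cycle 8: issue MUL r1<-Mul2 // r0:8,r1:Mul2,r2:Add1,r3:Mul1,r4:Add2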